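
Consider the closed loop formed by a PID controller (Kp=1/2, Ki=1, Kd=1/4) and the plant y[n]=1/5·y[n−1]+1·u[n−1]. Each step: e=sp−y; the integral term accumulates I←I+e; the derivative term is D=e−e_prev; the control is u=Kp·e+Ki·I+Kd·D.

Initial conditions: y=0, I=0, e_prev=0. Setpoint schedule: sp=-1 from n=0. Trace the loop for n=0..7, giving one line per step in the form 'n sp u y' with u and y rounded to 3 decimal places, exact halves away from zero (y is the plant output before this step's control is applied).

0 -1 -1.750 0.000
1 -1 0.563 -1.750
2 -1 -2.559 0.213
3 -1 1.495 -2.517
4 -1 -3.810 0.992
5 -1 3.132 -3.612
6 -1 -5.945 2.409
7 -1 5.928 -5.463

(exact arithmetic carried between steps; '≈' marks a value shown rounded to 6 d.p. or computed from one; I and e_prev carry over from the previous line; the table rounds u and y to 3 d.p., halves away from zero)
n=0: y=0, sp=-1, e=sp−y=-1; I=-1, D=e−e_prev=-1; u=1/2·(-1)+1·(-1)+1/4·(-1)=-1.75; next y=1/5·0+1·(-1.75)=-1.75
n=1: y=-1.75, sp=-1, e=sp−y=0.75; I=-0.25, D=e−e_prev=1.75; u=1/2·0.75+1·(-0.25)+1/4·1.75=0.5625; next y=1/5·(-1.75)+1·0.5625=0.2125
n=2: y=0.2125, sp=-1, e=sp−y=-1.2125; I=-1.4625, D=e−e_prev=-1.9625; u=1/2·(-1.2125)+1·(-1.4625)+1/4·(-1.9625)=-2.559375; next y=1/5·0.2125+1·(-2.559375)=-2.516875
n=3: y=-2.516875, sp=-1, e=sp−y=1.516875; I=0.054375, D=e−e_prev=2.729375; u=1/2·1.516875+1·0.054375+1/4·2.729375≈1.495156; next y=1/5·(-2.516875)+1·1.495156≈0.991781
n=4: y≈0.991781, sp=-1, e=sp−y≈-1.991781; I≈-1.937406, D=e−e_prev≈-3.508656; u=1/2·(-1.991781)+1·(-1.937406)+1/4·(-3.508656)≈-3.810461; next y=1/5·0.991781+1·(-3.810461)≈-3.612105
n=5: y≈-3.612105, sp=-1, e=sp−y≈2.612105; I≈0.674698, D=e−e_prev≈4.603886; u=1/2·2.612105+1·0.674698+1/4·4.603886≈3.131722; next y=1/5·(-3.612105)+1·3.131722≈2.409301
n=6: y≈2.409301, sp=-1, e=sp−y≈-3.409301; I≈-2.734603, D=e−e_prev≈-6.021406; u=1/2·(-3.409301)+1·(-2.734603)+1/4·(-6.021406)≈-5.944605; next y=1/5·2.409301+1·(-5.944605)≈-5.462745
n=7: y≈-5.462745, sp=-1, e=sp−y≈4.462745; I≈1.728142, D=e−e_prev≈7.872046; u=1/2·4.462745+1·1.728142+1/4·7.872046≈5.927526; next y=1/5·(-5.462745)+1·5.927526≈4.834977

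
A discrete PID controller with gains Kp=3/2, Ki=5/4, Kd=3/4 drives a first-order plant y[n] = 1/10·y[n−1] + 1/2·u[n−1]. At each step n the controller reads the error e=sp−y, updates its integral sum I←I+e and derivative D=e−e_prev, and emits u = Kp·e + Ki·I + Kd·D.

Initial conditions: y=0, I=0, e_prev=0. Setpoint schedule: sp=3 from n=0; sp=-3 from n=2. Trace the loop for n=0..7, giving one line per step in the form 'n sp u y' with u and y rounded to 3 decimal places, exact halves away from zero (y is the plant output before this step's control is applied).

0 3 10.500 0.000
1 3 -6.375 5.250
2 -3 1.444 -2.663
3 -3 -11.326 0.456
4 -3 7.949 -5.617
5 -3 -24.939 3.413
6 -3 28.211 -12.128
7 -3 -59.608 12.893

(exact arithmetic carried between steps; '≈' marks a value shown rounded to 6 d.p. or computed from one; I and e_prev carry over from the previous line; the table rounds u and y to 3 d.p., halves away from zero)
n=0: y=0, sp=3, e=sp−y=3; I=3, D=e−e_prev=3; u=3/2·3+5/4·3+3/4·3=10.5; next y=1/10·0+1/2·10.5=5.25
n=1: y=5.25, sp=3, e=sp−y=-2.25; I=0.75, D=e−e_prev=-5.25; u=3/2·(-2.25)+5/4·0.75+3/4·(-5.25)=-6.375; next y=1/10·5.25+1/2·(-6.375)=-2.6625
n=2: y=-2.6625, sp=-3, e=sp−y=-0.3375; I=0.4125, D=e−e_prev=1.9125; u=3/2·(-0.3375)+5/4·0.4125+3/4·1.9125=1.44375; next y=1/10·(-2.6625)+1/2·1.44375=0.455625
n=3: y=0.455625, sp=-3, e=sp−y=-3.455625; I=-3.043125, D=e−e_prev=-3.118125; u=3/2·(-3.455625)+5/4·(-3.043125)+3/4·(-3.118125)≈-11.325938; next y=1/10·0.455625+1/2·(-11.325938)≈-5.617406
n=4: y≈-5.617406, sp=-3, e=sp−y≈2.617406; I≈-0.425719, D=e−e_prev≈6.073031; u=3/2·2.617406+5/4·(-0.425719)+3/4·6.073031≈7.948734; next y=1/10·(-5.617406)+1/2·7.948734≈3.412627
n=5: y≈3.412627, sp=-3, e=sp−y≈-6.412627; I≈-6.838345, D=e−e_prev≈-9.030033; u=3/2·(-6.412627)+5/4·(-6.838345)+3/4·(-9.030033)≈-24.939396; next y=1/10·3.412627+1/2·(-24.939396)≈-12.128435
n=6: y≈-12.128435, sp=-3, e=sp−y≈9.128435; I≈2.290090, D=e−e_prev≈15.541062; u=3/2·9.128435+5/4·2.290090+3/4·15.541062≈28.211062; next y=1/10·(-12.128435)+1/2·28.211062≈12.892688
n=7: y≈12.892688, sp=-3, e=sp−y≈-15.892688; I≈-13.602597, D=e−e_prev≈-25.021123; u=3/2·(-15.892688)+5/4·(-13.602597)+3/4·(-25.021123)≈-59.608120; next y=1/10·12.892688+1/2·(-59.608120)≈-28.514791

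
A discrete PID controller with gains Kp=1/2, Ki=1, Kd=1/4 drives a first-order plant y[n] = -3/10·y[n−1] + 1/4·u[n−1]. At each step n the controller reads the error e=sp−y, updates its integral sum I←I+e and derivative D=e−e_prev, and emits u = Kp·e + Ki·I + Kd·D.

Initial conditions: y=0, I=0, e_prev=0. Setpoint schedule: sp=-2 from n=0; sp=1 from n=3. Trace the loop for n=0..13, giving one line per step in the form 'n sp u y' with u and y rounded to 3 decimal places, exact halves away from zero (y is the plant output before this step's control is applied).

(exact arithmetic carried between steps; '≈' marks a value shown rounded to 6 d.p. or computed from one; I and e_prev carry over from the previous line; the table rounds u and y to 3 d.p., halves away from zero)
n=0: y=0, sp=-2, e=sp−y=-2; I=-2, D=e−e_prev=-2; u=1/2·(-2)+1·(-2)+1/4·(-2)=-3.5; next y=-3/10·0+1/4·(-3.5)=-0.875
n=1: y=-0.875, sp=-2, e=sp−y=-1.125; I=-3.125, D=e−e_prev=0.875; u=1/2·(-1.125)+1·(-3.125)+1/4·0.875=-3.46875; next y=-3/10·(-0.875)+1/4·(-3.46875)≈-0.604688
n=2: y≈-0.604688, sp=-2, e=sp−y≈-1.395313; I≈-4.520313, D=e−e_prev≈-0.270313; u=1/2·(-1.395313)+1·(-4.520313)+1/4·(-0.270313)≈-5.285547; next y=-3/10·(-0.604688)+1/4·(-5.285547)≈-1.139980
n=3: y≈-1.139980, sp=1, e=sp−y≈2.139980; I≈-2.380332, D=e−e_prev≈3.535293; u=1/2·2.139980+1·(-2.380332)+1/4·3.535293≈-0.426519; next y=-3/10·(-1.139980)+1/4·(-0.426519)≈0.235365
n=4: y≈0.235365, sp=1, e=sp−y≈0.764635; I≈-1.615697, D=e−e_prev≈-1.375345; u=1/2·0.764635+1·(-1.615697)+1/4·(-1.375345)≈-1.577215; next y=-3/10·0.235365+1/4·(-1.577215)≈-0.464913
n=5: y≈-0.464913, sp=1, e=sp−y≈1.464913; I≈-0.150783, D=e−e_prev≈0.700278; u=1/2·1.464913+1·(-0.150783)+1/4·0.700278≈0.756743; next y=-3/10·(-0.464913)+1/4·0.756743≈0.328660
n=6: y≈0.328660, sp=1, e=sp−y≈0.671340; I≈0.520557, D=e−e_prev≈-0.793573; u=1/2·0.671340+1·0.520557+1/4·(-0.793573)≈0.657834; next y=-3/10·0.328660+1/4·0.657834≈0.065861
n=7: y≈0.065861, sp=1, e=sp−y≈0.934139; I≈1.454696, D=e−e_prev≈0.262799; u=1/2·0.934139+1·1.454696+1/4·0.262799≈1.987466; next y=-3/10·0.065861+1/4·1.987466≈0.477108
n=8: y≈0.477108, sp=1, e=sp−y≈0.522892; I≈1.977588, D=e−e_prev≈-0.411248; u=1/2·0.522892+1·1.977588+1/4·(-0.411248)≈2.136222; next y=-3/10·0.477108+1/4·2.136222≈0.390923
n=9: y≈0.390923, sp=1, e=sp−y≈0.609077; I≈2.586665, D=e−e_prev≈0.086185; u=1/2·0.609077+1·2.586665+1/4·0.086185≈2.912750; next y=-3/10·0.390923+1/4·2.912750≈0.610911
n=10: y≈0.610911, sp=1, e=sp−y≈0.389089; I≈2.975755, D=e−e_prev≈-0.219987; u=1/2·0.389089+1·2.975755+1/4·(-0.219987)≈3.115302; next y=-3/10·0.610911+1/4·3.115302≈0.595552
n=11: y≈0.595552, sp=1, e=sp−y≈0.404448; I≈3.380202, D=e−e_prev≈0.015358; u=1/2·0.404448+1·3.380202+1/4·0.015358≈3.586265; next y=-3/10·0.595552+1/4·3.586265≈0.717901
n=12: y≈0.717901, sp=1, e=sp−y≈0.282099; I≈3.662301, D=e−e_prev≈-0.122348; u=1/2·0.282099+1·3.662301+1/4·(-0.122348)≈3.772764; next y=-3/10·0.717901+1/4·3.772764≈0.727821
n=13: y≈0.727821, sp=1, e=sp−y≈0.272179; I≈3.934481, D=e−e_prev≈-0.009920; u=1/2·0.272179+1·3.934481+1/4·(-0.009920)≈4.068090; next y=-3/10·0.727821+1/4·4.068090≈0.798676

0 -2 -3.500 0.000
1 -2 -3.469 -0.875
2 -2 -5.286 -0.605
3 1 -0.427 -1.140
4 1 -1.577 0.235
5 1 0.757 -0.465
6 1 0.658 0.329
7 1 1.987 0.066
8 1 2.136 0.477
9 1 2.913 0.391
10 1 3.115 0.611
11 1 3.586 0.596
12 1 3.773 0.718
13 1 4.068 0.728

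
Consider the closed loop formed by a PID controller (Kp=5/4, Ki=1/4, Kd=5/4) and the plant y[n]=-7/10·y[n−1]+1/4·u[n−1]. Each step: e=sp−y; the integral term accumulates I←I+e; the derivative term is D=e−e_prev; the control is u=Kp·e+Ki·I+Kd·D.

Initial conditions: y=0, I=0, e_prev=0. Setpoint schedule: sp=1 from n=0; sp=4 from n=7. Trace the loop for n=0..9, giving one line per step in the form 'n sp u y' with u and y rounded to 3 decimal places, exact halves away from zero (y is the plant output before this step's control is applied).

(exact arithmetic carried between steps; '≈' marks a value shown rounded to 6 d.p. or computed from one; I and e_prev carry over from the previous line; the table rounds u and y to 3 d.p., halves away from zero)
n=0: y=0, sp=1, e=sp−y=1; I=1, D=e−e_prev=1; u=5/4·1+1/4·1+5/4·1=2.75; next y=-7/10·0+1/4·2.75=0.6875
n=1: y=0.6875, sp=1, e=sp−y=0.3125; I=1.3125, D=e−e_prev=-0.6875; u=5/4·0.3125+1/4·1.3125+5/4·(-0.6875)=-0.140625; next y=-7/10·0.6875+1/4·(-0.140625)≈-0.516406
n=2: y≈-0.516406, sp=1, e=sp−y≈1.516406; I≈2.828906, D=e−e_prev≈1.203906; u=5/4·1.516406+1/4·2.828906+5/4·1.203906≈4.107617; next y=-7/10·(-0.516406)+1/4·4.107617≈1.388389
n=3: y≈1.388389, sp=1, e=sp−y≈-0.388389; I≈2.440518, D=e−e_prev≈-1.904795; u=5/4·(-0.388389)+1/4·2.440518+5/4·(-1.904795)≈-2.256350; next y=-7/10·1.388389+1/4·(-2.256350)≈-1.535960
n=4: y≈-1.535960, sp=1, e=sp−y≈2.535960; I≈4.976477, D=e−e_prev≈2.924348; u=5/4·2.535960+1/4·4.976477+5/4·2.924348≈8.069504; next y=-7/10·(-1.535960)+1/4·8.069504≈3.092548
n=5: y≈3.092548, sp=1, e=sp−y≈-2.092548; I≈2.883929, D=e−e_prev≈-4.628507; u=5/4·(-2.092548)+1/4·2.883929+5/4·(-4.628507)≈-7.680337; next y=-7/10·3.092548+1/4·(-7.680337)≈-4.084868
n=6: y≈-4.084868, sp=1, e=sp−y≈5.084868; I≈7.968797, D=e−e_prev≈7.177415; u=5/4·5.084868+1/4·7.968797+5/4·7.177415≈17.320053; next y=-7/10·(-4.084868)+1/4·17.320053≈7.189420
n=7: y≈7.189420, sp=4, e=sp−y≈-3.189420; I≈4.779376, D=e−e_prev≈-8.274288; u=5/4·(-3.189420)+1/4·4.779376+5/4·(-8.274288)≈-13.134792; next y=-7/10·7.189420+1/4·(-13.134792)≈-8.316292
n=8: y≈-8.316292, sp=4, e=sp−y≈12.316292; I≈17.095669, D=e−e_prev≈15.505713; u=5/4·12.316292+1/4·17.095669+5/4·15.505713≈39.051423; next y=-7/10·(-8.316292)+1/4·39.051423≈15.584260
n=9: y≈15.584260, sp=4, e=sp−y≈-11.584260; I≈5.511408, D=e−e_prev≈-23.900553; u=5/4·(-11.584260)+1/4·5.511408+5/4·(-23.900553)≈-42.978164; next y=-7/10·15.584260+1/4·(-42.978164)≈-21.653523

0 1 2.750 0.000
1 1 -0.141 0.688
2 1 4.108 -0.516
3 1 -2.256 1.388
4 1 8.070 -1.536
5 1 -7.680 3.093
6 1 17.320 -4.085
7 4 -13.135 7.189
8 4 39.051 -8.316
9 4 -42.978 15.584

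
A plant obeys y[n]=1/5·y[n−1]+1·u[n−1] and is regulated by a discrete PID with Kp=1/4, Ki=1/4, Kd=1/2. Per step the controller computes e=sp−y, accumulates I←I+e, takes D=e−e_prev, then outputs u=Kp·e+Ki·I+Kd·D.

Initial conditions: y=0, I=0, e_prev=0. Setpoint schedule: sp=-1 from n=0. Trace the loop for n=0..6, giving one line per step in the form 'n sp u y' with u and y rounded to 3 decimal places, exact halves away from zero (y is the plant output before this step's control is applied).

0 -1 -1.000 0.000
1 -1 0.250 -1.000
2 -1 -1.300 0.050
3 -1 0.303 -1.290
4 -1 -1.630 0.045
5 -1 0.442 -1.621
6 -1 -1.974 0.118

(exact arithmetic carried between steps; '≈' marks a value shown rounded to 6 d.p. or computed from one; I and e_prev carry over from the previous line; the table rounds u and y to 3 d.p., halves away from zero)
n=0: y=0, sp=-1, e=sp−y=-1; I=-1, D=e−e_prev=-1; u=1/4·(-1)+1/4·(-1)+1/2·(-1)=-1; next y=1/5·0+1·(-1)=-1
n=1: y=-1, sp=-1, e=sp−y=0; I=-1, D=e−e_prev=1; u=1/4·0+1/4·(-1)+1/2·1=0.25; next y=1/5·(-1)+1·0.25=0.05
n=2: y=0.05, sp=-1, e=sp−y=-1.05; I=-2.05, D=e−e_prev=-1.05; u=1/4·(-1.05)+1/4·(-2.05)+1/2·(-1.05)=-1.3; next y=1/5·0.05+1·(-1.3)=-1.29
n=3: y=-1.29, sp=-1, e=sp−y=0.29; I=-1.76, D=e−e_prev=1.34; u=1/4·0.29+1/4·(-1.76)+1/2·1.34=0.3025; next y=1/5·(-1.29)+1·0.3025=0.0445
n=4: y=0.0445, sp=-1, e=sp−y=-1.0445; I=-2.8045, D=e−e_prev=-1.3345; u=1/4·(-1.0445)+1/4·(-2.8045)+1/2·(-1.3345)=-1.6295; next y=1/5·0.0445+1·(-1.6295)=-1.6206
n=5: y=-1.6206, sp=-1, e=sp−y=0.6206; I=-2.1839, D=e−e_prev=1.6651; u=1/4·0.6206+1/4·(-2.1839)+1/2·1.6651=0.441725; next y=1/5·(-1.6206)+1·0.441725=0.117605
n=6: y=0.117605, sp=-1, e=sp−y=-1.117605; I=-3.301505, D=e−e_prev=-1.738205; u=1/4·(-1.117605)+1/4·(-3.301505)+1/2·(-1.738205)=-1.97388; next y=1/5·0.117605+1·(-1.97388)=-1.950359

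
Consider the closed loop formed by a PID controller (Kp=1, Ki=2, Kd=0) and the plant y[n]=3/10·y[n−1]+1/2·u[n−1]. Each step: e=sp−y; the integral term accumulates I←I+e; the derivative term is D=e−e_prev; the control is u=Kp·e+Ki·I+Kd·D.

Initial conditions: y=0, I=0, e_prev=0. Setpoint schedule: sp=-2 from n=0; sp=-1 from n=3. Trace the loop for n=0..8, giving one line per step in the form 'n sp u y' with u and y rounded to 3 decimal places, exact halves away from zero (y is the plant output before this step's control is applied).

0 -2 -6.000 0.000
1 -2 -1.000 -3.000
2 -2 -3.800 -1.400
3 -1 0.760 -2.320
4 -1 -2.612 -0.316
5 -1 -0.726 -1.401
6 -1 -1.777 -0.783
7 -1 -1.190 -1.124
8 -1 -1.518 -0.932

(exact arithmetic carried between steps; '≈' marks a value shown rounded to 6 d.p. or computed from one; I and e_prev carry over from the previous line; the table rounds u and y to 3 d.p., halves away from zero)
n=0: y=0, sp=-2, e=sp−y=-2; I=-2, D=e−e_prev=-2; u=1·(-2)+2·(-2)+0·(-2)=-6; next y=3/10·0+1/2·(-6)=-3
n=1: y=-3, sp=-2, e=sp−y=1; I=-1, D=e−e_prev=3; u=1·1+2·(-1)+0·3=-1; next y=3/10·(-3)+1/2·(-1)=-1.4
n=2: y=-1.4, sp=-2, e=sp−y=-0.6; I=-1.6, D=e−e_prev=-1.6; u=1·(-0.6)+2·(-1.6)+0·(-1.6)=-3.8; next y=3/10·(-1.4)+1/2·(-3.8)=-2.32
n=3: y=-2.32, sp=-1, e=sp−y=1.32; I=-0.28, D=e−e_prev=1.92; u=1·1.32+2·(-0.28)+0·1.92=0.76; next y=3/10·(-2.32)+1/2·0.76=-0.316
n=4: y=-0.316, sp=-1, e=sp−y=-0.684; I=-0.964, D=e−e_prev=-2.004; u=1·(-0.684)+2·(-0.964)+0·(-2.004)=-2.612; next y=3/10·(-0.316)+1/2·(-2.612)=-1.4008
n=5: y=-1.4008, sp=-1, e=sp−y=0.4008; I=-0.5632, D=e−e_prev=1.0848; u=1·0.4008+2·(-0.5632)+0·1.0848=-0.7256; next y=3/10·(-1.4008)+1/2·(-0.7256)=-0.78304
n=6: y=-0.78304, sp=-1, e=sp−y=-0.21696; I=-0.78016, D=e−e_prev=-0.61776; u=1·(-0.21696)+2·(-0.78016)+0·(-0.61776)=-1.77728; next y=3/10·(-0.78304)+1/2·(-1.77728)=-1.123552
n=7: y=-1.123552, sp=-1, e=sp−y=0.123552; I=-0.656608, D=e−e_prev=0.340512; u=1·0.123552+2·(-0.656608)+0·0.340512=-1.189664; next y=3/10·(-1.123552)+1/2·(-1.189664)≈-0.931898
n=8: y≈-0.931898, sp=-1, e=sp−y≈-0.068102; I≈-0.724710, D=e−e_prev≈-0.191654; u=1·(-0.068102)+2·(-0.724710)+0·(-0.191654)≈-1.517523; next y=3/10·(-0.931898)+1/2·(-1.517523)≈-1.038331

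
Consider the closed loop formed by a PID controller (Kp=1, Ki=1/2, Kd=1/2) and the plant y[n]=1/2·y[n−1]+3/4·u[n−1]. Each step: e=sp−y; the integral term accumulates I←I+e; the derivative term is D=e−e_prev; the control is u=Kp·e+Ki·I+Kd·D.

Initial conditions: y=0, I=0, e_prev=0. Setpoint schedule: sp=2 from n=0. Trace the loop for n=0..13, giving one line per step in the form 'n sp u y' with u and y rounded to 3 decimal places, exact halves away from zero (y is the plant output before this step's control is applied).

0 2 4.000 0.000
1 2 -2.000 3.000
2 2 5.000 0.000
3 2 -3.000 3.750
4 2 6.250 -0.375
5 2 -4.375 4.500
6 2 7.875 -1.031
7 2 -6.219 5.391
8 2 10.016 -1.969
9 2 -8.672 6.527
10 2 12.848 -3.240
11 2 -11.928 8.016
12 2 16.600 -4.938
13 2 -16.246 9.981

(exact arithmetic carried between steps; '≈' marks a value shown rounded to 6 d.p. or computed from one; I and e_prev carry over from the previous line; the table rounds u and y to 3 d.p., halves away from zero)
n=0: y=0, sp=2, e=sp−y=2; I=2, D=e−e_prev=2; u=1·2+1/2·2+1/2·2=4; next y=1/2·0+3/4·4=3
n=1: y=3, sp=2, e=sp−y=-1; I=1, D=e−e_prev=-3; u=1·(-1)+1/2·1+1/2·(-3)=-2; next y=1/2·3+3/4·(-2)=0
n=2: y=0, sp=2, e=sp−y=2; I=3, D=e−e_prev=3; u=1·2+1/2·3+1/2·3=5; next y=1/2·0+3/4·5=3.75
n=3: y=3.75, sp=2, e=sp−y=-1.75; I=1.25, D=e−e_prev=-3.75; u=1·(-1.75)+1/2·1.25+1/2·(-3.75)=-3; next y=1/2·3.75+3/4·(-3)=-0.375
n=4: y=-0.375, sp=2, e=sp−y=2.375; I=3.625, D=e−e_prev=4.125; u=1·2.375+1/2·3.625+1/2·4.125=6.25; next y=1/2·(-0.375)+3/4·6.25=4.5
n=5: y=4.5, sp=2, e=sp−y=-2.5; I=1.125, D=e−e_prev=-4.875; u=1·(-2.5)+1/2·1.125+1/2·(-4.875)=-4.375; next y=1/2·4.5+3/4·(-4.375)=-1.03125
n=6: y=-1.03125, sp=2, e=sp−y=3.03125; I=4.15625, D=e−e_prev=5.53125; u=1·3.03125+1/2·4.15625+1/2·5.53125=7.875; next y=1/2·(-1.03125)+3/4·7.875=5.390625
n=7: y=5.390625, sp=2, e=sp−y=-3.390625; I=0.765625, D=e−e_prev=-6.421875; u=1·(-3.390625)+1/2·0.765625+1/2·(-6.421875)=-6.21875; next y=1/2·5.390625+3/4·(-6.21875)=-1.96875
n=8: y=-1.96875, sp=2, e=sp−y=3.96875; I=4.734375, D=e−e_prev=7.359375; u=1·3.96875+1/2·4.734375+1/2·7.359375=10.015625; next y=1/2·(-1.96875)+3/4·10.015625≈6.527344
n=9: y≈6.527344, sp=2, e=sp−y≈-4.527344; I≈0.207031, D=e−e_prev≈-8.496094; u=1·(-4.527344)+1/2·0.207031+1/2·(-8.496094)≈-8.671875; next y=1/2·6.527344+3/4·(-8.671875)≈-3.240234
n=10: y≈-3.240234, sp=2, e=sp−y≈5.240234; I≈5.447266, D=e−e_prev≈9.767578; u=1·5.240234+1/2·5.447266+1/2·9.767578≈12.847656; next y=1/2·(-3.240234)+3/4·12.847656≈8.015625
n=11: y=8.015625, sp=2, e=sp−y=-6.015625; I≈-0.568359, D=e−e_prev≈-11.255859; u=1·(-6.015625)+1/2·(-0.568359)+1/2·(-11.255859)≈-11.927734; next y=1/2·8.015625+3/4·(-11.927734)≈-4.937988
n=12: y≈-4.937988, sp=2, e=sp−y≈6.937988; I≈6.369629, D=e−e_prev≈12.953613; u=1·6.937988+1/2·6.369629+1/2·12.953613≈16.599609; next y=1/2·(-4.937988)+3/4·16.599609≈9.980713
n=13: y≈9.980713, sp=2, e=sp−y≈-7.980713; I≈-1.611084, D=e−e_prev≈-14.918701; u=1·(-7.980713)+1/2·(-1.611084)+1/2·(-14.918701)≈-16.245605; next y=1/2·9.980713+3/4·(-16.245605)≈-7.193848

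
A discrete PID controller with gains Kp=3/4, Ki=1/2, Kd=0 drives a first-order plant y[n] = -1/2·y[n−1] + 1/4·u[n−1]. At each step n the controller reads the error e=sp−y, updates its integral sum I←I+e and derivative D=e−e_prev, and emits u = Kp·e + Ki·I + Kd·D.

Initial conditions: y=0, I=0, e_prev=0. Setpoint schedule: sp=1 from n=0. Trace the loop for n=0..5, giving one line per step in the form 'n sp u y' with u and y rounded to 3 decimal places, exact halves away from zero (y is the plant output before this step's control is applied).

0 1 1.250 0.000
1 1 1.359 0.313
2 1 1.864 0.184
3 1 2.034 0.374
4 1 2.413 0.321
5 1 2.601 0.443

(exact arithmetic carried between steps; '≈' marks a value shown rounded to 6 d.p. or computed from one; I and e_prev carry over from the previous line; the table rounds u and y to 3 d.p., halves away from zero)
n=0: y=0, sp=1, e=sp−y=1; I=1, D=e−e_prev=1; u=3/4·1+1/2·1+0·1=1.25; next y=-1/2·0+1/4·1.25=0.3125
n=1: y=0.3125, sp=1, e=sp−y=0.6875; I=1.6875, D=e−e_prev=-0.3125; u=3/4·0.6875+1/2·1.6875+0·(-0.3125)=1.359375; next y=-1/2·0.3125+1/4·1.359375≈0.183594
n=2: y≈0.183594, sp=1, e=sp−y≈0.816406; I≈2.503906, D=e−e_prev≈0.128906; u=3/4·0.816406+1/2·2.503906+0·0.128906≈1.864258; next y=-1/2·0.183594+1/4·1.864258≈0.374268
n=3: y≈0.374268, sp=1, e=sp−y≈0.625732; I≈3.129639, D=e−e_prev≈-0.190674; u=3/4·0.625732+1/2·3.129639+0·(-0.190674)≈2.034119; next y=-1/2·0.374268+1/4·2.034119≈0.321396
n=4: y≈0.321396, sp=1, e=sp−y≈0.678604; I≈3.808243, D=e−e_prev≈0.052872; u=3/4·0.678604+1/2·3.808243+0·0.052872≈2.413074; next y=-1/2·0.321396+1/4·2.413074≈0.442571
n=5: y≈0.442571, sp=1, e=sp−y≈0.557429; I≈4.365672, D=e−e_prev≈-0.121175; u=3/4·0.557429+1/2·4.365672+0·(-0.121175)≈2.600908; next y=-1/2·0.442571+1/4·2.600908≈0.428942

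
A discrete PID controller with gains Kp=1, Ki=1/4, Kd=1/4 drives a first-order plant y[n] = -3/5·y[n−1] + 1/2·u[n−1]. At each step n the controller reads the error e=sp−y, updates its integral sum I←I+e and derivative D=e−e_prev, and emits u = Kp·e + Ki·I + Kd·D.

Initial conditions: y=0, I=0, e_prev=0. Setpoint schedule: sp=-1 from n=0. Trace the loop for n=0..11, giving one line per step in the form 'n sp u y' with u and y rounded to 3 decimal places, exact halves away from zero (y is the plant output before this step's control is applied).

(exact arithmetic carried between steps; '≈' marks a value shown rounded to 6 d.p. or computed from one; I and e_prev carry over from the previous line; the table rounds u and y to 3 d.p., halves away from zero)
n=0: y=0, sp=-1, e=sp−y=-1; I=-1, D=e−e_prev=-1; u=1·(-1)+1/4·(-1)+1/4·(-1)=-1.5; next y=-3/5·0+1/2·(-1.5)=-0.75
n=1: y=-0.75, sp=-1, e=sp−y=-0.25; I=-1.25, D=e−e_prev=0.75; u=1·(-0.25)+1/4·(-1.25)+1/4·0.75=-0.375; next y=-3/5·(-0.75)+1/2·(-0.375)=0.2625
n=2: y=0.2625, sp=-1, e=sp−y=-1.2625; I=-2.5125, D=e−e_prev=-1.0125; u=1·(-1.2625)+1/4·(-2.5125)+1/4·(-1.0125)=-2.14375; next y=-3/5·0.2625+1/2·(-2.14375)=-1.229375
n=3: y=-1.229375, sp=-1, e=sp−y=0.229375; I=-2.283125, D=e−e_prev=1.491875; u=1·0.229375+1/4·(-2.283125)+1/4·1.491875≈0.031563; next y=-3/5·(-1.229375)+1/2·0.031563≈0.753406
n=4: y≈0.753406, sp=-1, e=sp−y≈-1.753406; I≈-4.036531, D=e−e_prev≈-1.982781; u=1·(-1.753406)+1/4·(-4.036531)+1/4·(-1.982781)≈-3.258234; next y=-3/5·0.753406+1/2·(-3.258234)≈-2.081161
n=5: y≈-2.081161, sp=-1, e=sp−y≈1.081161; I≈-2.955370, D=e−e_prev≈2.834567; u=1·1.081161+1/4·(-2.955370)+1/4·2.834567≈1.050960; next y=-3/5·(-2.081161)+1/2·1.050960≈1.774177
n=6: y≈1.774177, sp=-1, e=sp−y≈-2.774177; I≈-5.729547, D=e−e_prev≈-3.855338; u=1·(-2.774177)+1/4·(-5.729547)+1/4·(-3.855338)≈-5.170398; next y=-3/5·1.774177+1/2·(-5.170398)≈-3.649705
n=7: y≈-3.649705, sp=-1, e=sp−y≈2.649705; I≈-3.079842, D=e−e_prev≈5.423882; u=1·2.649705+1/4·(-3.079842)+1/4·5.423882≈3.235715; next y=-3/5·(-3.649705)+1/2·3.235715≈3.807680
n=8: y≈3.807680, sp=-1, e=sp−y≈-4.807680; I≈-7.887522, D=e−e_prev≈-7.457385; u=1·(-4.807680)+1/4·(-7.887522)+1/4·(-7.457385)≈-8.643907; next y=-3/5·3.807680+1/2·(-8.643907)≈-6.606562
n=9: y≈-6.606562, sp=-1, e=sp−y≈5.606562; I≈-2.280961, D=e−e_prev≈10.414242; u=1·5.606562+1/4·(-2.280961)+1/4·10.414242≈7.639882; next y=-3/5·(-6.606562)+1/2·7.639882≈7.783878
n=10: y≈7.783878, sp=-1, e=sp−y≈-8.783878; I≈-11.064839, D=e−e_prev≈-14.390440; u=1·(-8.783878)+1/4·(-11.064839)+1/4·(-14.390440)≈-15.147698; next y=-3/5·7.783878+1/2·(-15.147698)≈-12.244176
n=11: y≈-12.244176, sp=-1, e=sp−y≈11.244176; I≈0.179337, D=e−e_prev≈20.028054; u=1·11.244176+1/4·0.179337+1/4·20.028054≈16.296023; next y=-3/5·(-12.244176)+1/2·16.296023≈15.494517

0 -1 -1.500 0.000
1 -1 -0.375 -0.750
2 -1 -2.144 0.263
3 -1 0.032 -1.229
4 -1 -3.258 0.753
5 -1 1.051 -2.081
6 -1 -5.170 1.774
7 -1 3.236 -3.650
8 -1 -8.644 3.808
9 -1 7.640 -6.607
10 -1 -15.148 7.784
11 -1 16.296 -12.244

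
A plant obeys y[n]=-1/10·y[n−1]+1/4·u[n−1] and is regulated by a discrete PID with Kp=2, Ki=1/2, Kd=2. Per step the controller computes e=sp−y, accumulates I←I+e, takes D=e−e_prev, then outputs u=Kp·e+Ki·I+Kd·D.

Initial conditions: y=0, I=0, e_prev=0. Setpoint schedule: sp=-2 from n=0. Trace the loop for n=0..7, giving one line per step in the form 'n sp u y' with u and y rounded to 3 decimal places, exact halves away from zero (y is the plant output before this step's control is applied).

0 -2 -9.000 0.000
1 -2 4.125 -2.250
2 -2 -16.028 1.256
3 -2 13.606 -4.133
4 -2 -31.869 3.815
5 -2 35.855 -8.349
6 -2 -66.961 9.799
7 -2 87.268 -17.720

(exact arithmetic carried between steps; '≈' marks a value shown rounded to 6 d.p. or computed from one; I and e_prev carry over from the previous line; the table rounds u and y to 3 d.p., halves away from zero)
n=0: y=0, sp=-2, e=sp−y=-2; I=-2, D=e−e_prev=-2; u=2·(-2)+1/2·(-2)+2·(-2)=-9; next y=-1/10·0+1/4·(-9)=-2.25
n=1: y=-2.25, sp=-2, e=sp−y=0.25; I=-1.75, D=e−e_prev=2.25; u=2·0.25+1/2·(-1.75)+2·2.25=4.125; next y=-1/10·(-2.25)+1/4·4.125=1.25625
n=2: y=1.25625, sp=-2, e=sp−y=-3.25625; I=-5.00625, D=e−e_prev=-3.50625; u=2·(-3.25625)+1/2·(-5.00625)+2·(-3.50625)=-16.028125; next y=-1/10·1.25625+1/4·(-16.028125)≈-4.132656
n=3: y≈-4.132656, sp=-2, e=sp−y≈2.132656; I≈-2.873594, D=e−e_prev≈5.388906; u=2·2.132656+1/2·(-2.873594)+2·5.388906≈13.606328; next y=-1/10·(-4.132656)+1/4·13.606328≈3.814848
n=4: y≈3.814848, sp=-2, e=sp−y≈-5.814848; I≈-8.688441, D=e−e_prev≈-7.947504; u=2·(-5.814848)+1/2·(-8.688441)+2·(-7.947504)≈-31.868924; next y=-1/10·3.814848+1/4·(-31.868924)≈-8.348716
n=5: y≈-8.348716, sp=-2, e=sp−y≈6.348716; I≈-2.339726, D=e−e_prev≈12.163563; u=2·6.348716+1/2·(-2.339726)+2·12.163563≈35.854695; next y=-1/10·(-8.348716)+1/4·35.854695≈9.798545
n=6: y≈9.798545, sp=-2, e=sp−y≈-11.798545; I≈-14.138271, D=e−e_prev≈-18.147261; u=2·(-11.798545)+1/2·(-14.138271)+2·(-18.147261)≈-66.960749; next y=-1/10·9.798545+1/4·(-66.960749)≈-17.720042
n=7: y≈-17.720042, sp=-2, e=sp−y≈15.720042; I≈1.581771, D=e−e_prev≈27.518587; u=2·15.720042+1/2·1.581771+2·27.518587≈87.268143; next y=-1/10·(-17.720042)+1/4·87.268143≈23.589040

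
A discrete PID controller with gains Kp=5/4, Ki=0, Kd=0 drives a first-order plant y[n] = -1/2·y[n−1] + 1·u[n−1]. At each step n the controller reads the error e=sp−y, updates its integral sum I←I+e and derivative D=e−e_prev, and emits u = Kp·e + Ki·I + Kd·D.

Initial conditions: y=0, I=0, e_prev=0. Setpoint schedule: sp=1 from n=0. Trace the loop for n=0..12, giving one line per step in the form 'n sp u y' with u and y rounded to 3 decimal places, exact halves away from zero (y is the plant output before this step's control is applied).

(exact arithmetic carried between steps; '≈' marks a value shown rounded to 6 d.p. or computed from one; I and e_prev carry over from the previous line; the table rounds u and y to 3 d.p., halves away from zero)
n=0: y=0, sp=1, e=sp−y=1; I=1, D=e−e_prev=1; u=5/4·1+0·1+0·1=1.25; next y=-1/2·0+1·1.25=1.25
n=1: y=1.25, sp=1, e=sp−y=-0.25; I=0.75, D=e−e_prev=-1.25; u=5/4·(-0.25)+0·0.75+0·(-1.25)=-0.3125; next y=-1/2·1.25+1·(-0.3125)=-0.9375
n=2: y=-0.9375, sp=1, e=sp−y=1.9375; I=2.6875, D=e−e_prev=2.1875; u=5/4·1.9375+0·2.6875+0·2.1875=2.421875; next y=-1/2·(-0.9375)+1·2.421875=2.890625
n=3: y=2.890625, sp=1, e=sp−y=-1.890625; I=0.796875, D=e−e_prev=-3.828125; u=5/4·(-1.890625)+0·0.796875+0·(-3.828125)≈-2.363281; next y=-1/2·2.890625+1·(-2.363281)≈-3.808594
n=4: y≈-3.808594, sp=1, e=sp−y≈4.808594; I≈5.605469, D=e−e_prev≈6.699219; u=5/4·4.808594+0·5.605469+0·6.699219≈6.010742; next y=-1/2·(-3.808594)+1·6.010742≈7.915039
n=5: y≈7.915039, sp=1, e=sp−y≈-6.915039; I≈-1.309570, D=e−e_prev≈-11.723633; u=5/4·(-6.915039)+0·(-1.309570)+0·(-11.723633)≈-8.643799; next y=-1/2·7.915039+1·(-8.643799)≈-12.601318
n=6: y≈-12.601318, sp=1, e=sp−y≈13.601318; I≈12.291748, D=e−e_prev≈20.516357; u=5/4·13.601318+0·12.291748+0·20.516357≈17.001648; next y=-1/2·(-12.601318)+1·17.001648≈23.302307
n=7: y≈23.302307, sp=1, e=sp−y≈-22.302307; I≈-10.010559, D=e−e_prev≈-35.903625; u=5/4·(-22.302307)+0·(-10.010559)+0·(-35.903625)≈-27.877884; next y=-1/2·23.302307+1·(-27.877884)≈-39.529037
n=8: y≈-39.529037, sp=1, e=sp−y≈40.529037; I≈30.518478, D=e−e_prev≈62.831345; u=5/4·40.529037+0·30.518478+0·62.831345≈50.661297; next y=-1/2·(-39.529037)+1·50.661297≈70.425816
n=9: y≈70.425816, sp=1, e=sp−y≈-69.425816; I≈-38.907337, D=e−e_prev≈-109.954853; u=5/4·(-69.425816)+0·(-38.907337)+0·(-109.954853)≈-86.782269; next y=-1/2·70.425816+1·(-86.782269)≈-121.995177
n=10: y≈-121.995177, sp=1, e=sp−y≈122.995177; I≈84.087840, D=e−e_prev≈192.420993; u=5/4·122.995177+0·84.087840+0·192.420993≈153.743972; next y=-1/2·(-121.995177)+1·153.743972≈214.741560
n=11: y≈214.741560, sp=1, e=sp−y≈-213.741560; I≈-129.653720, D=e−e_prev≈-336.736737; u=5/4·(-213.741560)+0·(-129.653720)+0·(-336.736737)≈-267.176950; next y=-1/2·214.741560+1·(-267.176950)≈-374.547730
n=12: y≈-374.547730, sp=1, e=sp−y≈375.547730; I≈245.894010, D=e−e_prev≈589.289291; u=5/4·375.547730+0·245.894010+0·589.289291≈469.434663; next y=-1/2·(-374.547730)+1·469.434663≈656.708528

0 1 1.250 0.000
1 1 -0.313 1.250
2 1 2.422 -0.938
3 1 -2.363 2.891
4 1 6.011 -3.809
5 1 -8.644 7.915
6 1 17.002 -12.601
7 1 -27.878 23.302
8 1 50.661 -39.529
9 1 -86.782 70.426
10 1 153.744 -121.995
11 1 -267.177 214.742
12 1 469.435 -374.548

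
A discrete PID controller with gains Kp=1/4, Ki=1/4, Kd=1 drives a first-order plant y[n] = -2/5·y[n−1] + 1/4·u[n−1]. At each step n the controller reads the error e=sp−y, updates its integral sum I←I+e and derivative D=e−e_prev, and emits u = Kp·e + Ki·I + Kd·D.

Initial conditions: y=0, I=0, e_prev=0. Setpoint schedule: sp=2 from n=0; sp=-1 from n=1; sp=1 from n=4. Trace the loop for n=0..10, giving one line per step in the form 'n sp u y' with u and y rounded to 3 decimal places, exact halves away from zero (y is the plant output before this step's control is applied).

0 2 3.000 0.000
1 -1 -4.125 0.750
2 -1 2.309 -1.331
3 -1 -3.351 1.110
4 1 5.150 -1.282
5 1 -3.294 1.800
6 1 4.604 -1.543
7 1 -3.072 1.768
8 1 4.913 -1.475
9 1 -2.652 1.818
10 1 5.250 -1.390

(exact arithmetic carried between steps; '≈' marks a value shown rounded to 6 d.p. or computed from one; I and e_prev carry over from the previous line; the table rounds u and y to 3 d.p., halves away from zero)
n=0: y=0, sp=2, e=sp−y=2; I=2, D=e−e_prev=2; u=1/4·2+1/4·2+1·2=3; next y=-2/5·0+1/4·3=0.75
n=1: y=0.75, sp=-1, e=sp−y=-1.75; I=0.25, D=e−e_prev=-3.75; u=1/4·(-1.75)+1/4·0.25+1·(-3.75)=-4.125; next y=-2/5·0.75+1/4·(-4.125)=-1.33125
n=2: y=-1.33125, sp=-1, e=sp−y=0.33125; I=0.58125, D=e−e_prev=2.08125; u=1/4·0.33125+1/4·0.58125+1·2.08125=2.309375; next y=-2/5·(-1.33125)+1/4·2.309375≈1.109844
n=3: y≈1.109844, sp=-1, e=sp−y≈-2.109844; I≈-1.528594, D=e−e_prev≈-2.441094; u=1/4·(-2.109844)+1/4·(-1.528594)+1·(-2.441094)≈-3.350703; next y=-2/5·1.109844+1/4·(-3.350703)≈-1.281613
n=4: y≈-1.281613, sp=1, e=sp−y≈2.281613; I≈0.753020, D=e−e_prev≈4.391457; u=1/4·2.281613+1/4·0.753020+1·4.391457≈5.150115; next y=-2/5·(-1.281613)+1/4·5.150115≈1.800174
n=5: y≈1.800174, sp=1, e=sp−y≈-0.800174; I≈-0.047155, D=e−e_prev≈-3.081787; u=1/4·(-0.800174)+1/4·(-0.047155)+1·(-3.081787)≈-3.293620; next y=-2/5·1.800174+1/4·(-3.293620)≈-1.543475
n=6: y≈-1.543475, sp=1, e=sp−y≈2.543475; I≈2.496320, D=e−e_prev≈3.343649; u=1/4·2.543475+1/4·2.496320+1·3.343649≈4.603597; next y=-2/5·(-1.543475)+1/4·4.603597≈1.768289
n=7: y≈1.768289, sp=1, e=sp−y≈-0.768289; I≈1.728031, D=e−e_prev≈-3.311764; u=1/4·(-0.768289)+1/4·1.728031+1·(-3.311764)≈-3.071828; next y=-2/5·1.768289+1/4·(-3.071828)≈-1.475273
n=8: y≈-1.475273, sp=1, e=sp−y≈2.475273; I≈4.203304, D=e−e_prev≈3.243562; u=1/4·2.475273+1/4·4.203304+1·3.243562≈4.913206; next y=-2/5·(-1.475273)+1/4·4.913206≈1.818411
n=9: y≈1.818411, sp=1, e=sp−y≈-0.818411; I≈3.384893, D=e−e_prev≈-3.293683; u=1/4·(-0.818411)+1/4·3.384893+1·(-3.293683)≈-2.652063; next y=-2/5·1.818411+1/4·(-2.652063)≈-1.390380
n=10: y≈-1.390380, sp=1, e=sp−y≈2.390380; I≈5.775273, D=e−e_prev≈3.208790; u=1/4·2.390380+1/4·5.775273+1·3.208790≈5.250204; next y=-2/5·(-1.390380)+1/4·5.250204≈1.868703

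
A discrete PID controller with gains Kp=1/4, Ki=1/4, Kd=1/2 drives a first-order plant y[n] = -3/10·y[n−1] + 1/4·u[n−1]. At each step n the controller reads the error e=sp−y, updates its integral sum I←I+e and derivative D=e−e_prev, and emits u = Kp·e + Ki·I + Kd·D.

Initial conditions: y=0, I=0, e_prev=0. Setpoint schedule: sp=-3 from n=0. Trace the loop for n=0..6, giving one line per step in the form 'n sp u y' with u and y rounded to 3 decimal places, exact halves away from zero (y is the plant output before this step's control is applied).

(exact arithmetic carried between steps; '≈' marks a value shown rounded to 6 d.p. or computed from one; I and e_prev carry over from the previous line; the table rounds u and y to 3 d.p., halves away from zero)
n=0: y=0, sp=-3, e=sp−y=-3; I=-3, D=e−e_prev=-3; u=1/4·(-3)+1/4·(-3)+1/2·(-3)=-3; next y=-3/10·0+1/4·(-3)=-0.75
n=1: y=-0.75, sp=-3, e=sp−y=-2.25; I=-5.25, D=e−e_prev=0.75; u=1/4·(-2.25)+1/4·(-5.25)+1/2·0.75=-1.5; next y=-3/10·(-0.75)+1/4·(-1.5)=-0.15
n=2: y=-0.15, sp=-3, e=sp−y=-2.85; I=-8.1, D=e−e_prev=-0.6; u=1/4·(-2.85)+1/4·(-8.1)+1/2·(-0.6)=-3.0375; next y=-3/10·(-0.15)+1/4·(-3.0375)=-0.714375
n=3: y=-0.714375, sp=-3, e=sp−y=-2.285625; I=-10.385625, D=e−e_prev=0.564375; u=1/4·(-2.285625)+1/4·(-10.385625)+1/2·0.564375=-2.885625; next y=-3/10·(-0.714375)+1/4·(-2.885625)≈-0.507094
n=4: y≈-0.507094, sp=-3, e=sp−y≈-2.492906; I≈-12.878531, D=e−e_prev≈-0.207281; u=1/4·(-2.492906)+1/4·(-12.878531)+1/2·(-0.207281)≈-3.9465; next y=-3/10·(-0.507094)+1/4·(-3.9465)≈-0.834497
n=5: y≈-0.834497, sp=-3, e=sp−y≈-2.165503; I≈-15.044034, D=e−e_prev≈0.327403; u=1/4·(-2.165503)+1/4·(-15.044034)+1/2·0.327403≈-4.138683; next y=-3/10·(-0.834497)+1/4·(-4.138683)≈-0.784322
n=6: y≈-0.784322, sp=-3, e=sp−y≈-2.215678; I≈-17.259713, D=e−e_prev≈-0.050175; u=1/4·(-2.215678)+1/4·(-17.259713)+1/2·(-0.050175)≈-4.893935; next y=-3/10·(-0.784322)+1/4·(-4.893935)≈-0.988187

0 -3 -3.000 0.000
1 -3 -1.500 -0.750
2 -3 -3.038 -0.150
3 -3 -2.886 -0.714
4 -3 -3.947 -0.507
5 -3 -4.139 -0.834
6 -3 -4.894 -0.784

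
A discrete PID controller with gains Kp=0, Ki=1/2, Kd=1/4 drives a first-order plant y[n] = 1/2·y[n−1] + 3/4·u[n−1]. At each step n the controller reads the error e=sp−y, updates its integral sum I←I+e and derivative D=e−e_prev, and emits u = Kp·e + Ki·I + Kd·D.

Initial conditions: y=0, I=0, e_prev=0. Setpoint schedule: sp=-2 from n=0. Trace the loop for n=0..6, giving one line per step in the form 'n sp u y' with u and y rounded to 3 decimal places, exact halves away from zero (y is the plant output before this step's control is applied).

(exact arithmetic carried between steps; '≈' marks a value shown rounded to 6 d.p. or computed from one; I and e_prev carry over from the previous line; the table rounds u and y to 3 d.p., halves away from zero)
n=0: y=0, sp=-2, e=sp−y=-2; I=-2, D=e−e_prev=-2; u=0·(-2)+1/2·(-2)+1/4·(-2)=-1.5; next y=1/2·0+3/4·(-1.5)=-1.125
n=1: y=-1.125, sp=-2, e=sp−y=-0.875; I=-2.875, D=e−e_prev=1.125; u=0·(-0.875)+1/2·(-2.875)+1/4·1.125=-1.15625; next y=1/2·(-1.125)+3/4·(-1.15625)≈-1.429688
n=2: y≈-1.429688, sp=-2, e=sp−y≈-0.570313; I≈-3.445313, D=e−e_prev≈0.304688; u=0·(-0.570313)+1/2·(-3.445313)+1/4·0.304688≈-1.646484; next y=1/2·(-1.429688)+3/4·(-1.646484)≈-1.949707
n=3: y≈-1.949707, sp=-2, e=sp−y≈-0.050293; I≈-3.495605, D=e−e_prev≈0.520020; u=0·(-0.050293)+1/2·(-3.495605)+1/4·0.520020≈-1.617798; next y=1/2·(-1.949707)+3/4·(-1.617798)≈-2.188202
n=4: y≈-2.188202, sp=-2, e=sp−y≈0.188202; I≈-3.307404, D=e−e_prev≈0.238495; u=0·0.188202+1/2·(-3.307404)+1/4·0.238495≈-1.594078; next y=1/2·(-2.188202)+3/4·(-1.594078)≈-2.289660
n=5: y≈-2.289660, sp=-2, e=sp−y≈0.289660; I≈-3.017744, D=e−e_prev≈0.101458; u=0·0.289660+1/2·(-3.017744)+1/4·0.101458≈-1.483508; next y=1/2·(-2.289660)+3/4·(-1.483508)≈-2.257460
n=6: y≈-2.257460, sp=-2, e=sp−y≈0.257460; I≈-2.760284, D=e−e_prev≈-0.032199; u=0·0.257460+1/2·(-2.760284)+1/4·(-0.032199)≈-1.388192; next y=1/2·(-2.257460)+3/4·(-1.388192)≈-2.169874

0 -2 -1.500 0.000
1 -2 -1.156 -1.125
2 -2 -1.646 -1.430
3 -2 -1.618 -1.950
4 -2 -1.594 -2.188
5 -2 -1.484 -2.290
6 -2 -1.388 -2.257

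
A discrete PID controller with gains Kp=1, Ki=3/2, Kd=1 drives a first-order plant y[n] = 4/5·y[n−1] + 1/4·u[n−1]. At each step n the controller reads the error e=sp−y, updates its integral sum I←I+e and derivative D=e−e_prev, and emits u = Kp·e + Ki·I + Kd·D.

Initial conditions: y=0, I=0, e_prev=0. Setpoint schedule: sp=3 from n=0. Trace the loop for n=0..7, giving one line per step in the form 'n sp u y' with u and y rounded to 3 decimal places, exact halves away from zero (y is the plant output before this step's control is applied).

0 3 10.500 0.000
1 3 2.813 2.625
2 3 5.377 2.803
3 3 3.108 3.587
4 3 2.803 3.646
5 3 1.993 3.618
6 3 1.826 3.392
7 3 1.789 3.170

(exact arithmetic carried between steps; '≈' marks a value shown rounded to 6 d.p. or computed from one; I and e_prev carry over from the previous line; the table rounds u and y to 3 d.p., halves away from zero)
n=0: y=0, sp=3, e=sp−y=3; I=3, D=e−e_prev=3; u=1·3+3/2·3+1·3=10.5; next y=4/5·0+1/4·10.5=2.625
n=1: y=2.625, sp=3, e=sp−y=0.375; I=3.375, D=e−e_prev=-2.625; u=1·0.375+3/2·3.375+1·(-2.625)=2.8125; next y=4/5·2.625+1/4·2.8125=2.803125
n=2: y=2.803125, sp=3, e=sp−y=0.196875; I=3.571875, D=e−e_prev=-0.178125; u=1·0.196875+3/2·3.571875+1·(-0.178125)≈5.376563; next y=4/5·2.803125+1/4·5.376563≈3.586641
n=3: y≈3.586641, sp=3, e=sp−y≈-0.586641; I≈2.985234, D=e−e_prev≈-0.783516; u=1·(-0.586641)+3/2·2.985234+1·(-0.783516)≈3.107695; next y=4/5·3.586641+1/4·3.107695≈3.646236
n=4: y≈3.646236, sp=3, e=sp−y≈-0.646236; I≈2.338998, D=e−e_prev≈-0.059596; u=1·(-0.646236)+3/2·2.338998+1·(-0.059596)≈2.802665; next y=4/5·3.646236+1/4·2.802665≈3.617655
n=5: y≈3.617655, sp=3, e=sp−y≈-0.617655; I≈1.721343, D=e−e_prev≈0.028581; u=1·(-0.617655)+3/2·1.721343+1·0.028581≈1.992940; next y=4/5·3.617655+1/4·1.992940≈3.392359
n=6: y≈3.392359, sp=3, e=sp−y≈-0.392359; I≈1.328984, D=e−e_prev≈0.225296; u=1·(-0.392359)+3/2·1.328984+1·0.225296≈1.826412; next y=4/5·3.392359+1/4·1.826412≈3.170490
n=7: y≈3.170490, sp=3, e=sp−y≈-0.170490; I≈1.158493, D=e−e_prev≈0.221869; u=1·(-0.170490)+3/2·1.158493+1·0.221869≈1.789118; next y=4/5·3.170490+1/4·1.789118≈2.983672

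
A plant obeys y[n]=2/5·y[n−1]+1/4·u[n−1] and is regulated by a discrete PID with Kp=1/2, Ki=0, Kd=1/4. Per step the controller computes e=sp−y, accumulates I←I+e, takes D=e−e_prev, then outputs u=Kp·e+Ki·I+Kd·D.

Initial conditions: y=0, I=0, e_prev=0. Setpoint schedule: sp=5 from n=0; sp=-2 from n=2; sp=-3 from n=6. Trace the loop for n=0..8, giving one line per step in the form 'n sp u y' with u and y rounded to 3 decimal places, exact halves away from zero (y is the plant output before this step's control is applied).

0 5 3.750 0.000
1 5 1.797 0.938
2 -2 -3.134 0.824
3 -2 -0.454 -0.454
4 -2 -0.892 -0.295
5 -2 -0.818 -0.341
6 -3 -1.580 -0.341
7 -3 -1.187 -0.531
8 -3 -1.251 -0.509

(exact arithmetic carried between steps; '≈' marks a value shown rounded to 6 d.p. or computed from one; I and e_prev carry over from the previous line; the table rounds u and y to 3 d.p., halves away from zero)
n=0: y=0, sp=5, e=sp−y=5; I=5, D=e−e_prev=5; u=1/2·5+0·5+1/4·5=3.75; next y=2/5·0+1/4·3.75=0.9375
n=1: y=0.9375, sp=5, e=sp−y=4.0625; I=9.0625, D=e−e_prev=-0.9375; u=1/2·4.0625+0·9.0625+1/4·(-0.9375)=1.796875; next y=2/5·0.9375+1/4·1.796875≈0.824219
n=2: y≈0.824219, sp=-2, e=sp−y≈-2.824219; I≈6.238281, D=e−e_prev≈-6.886719; u=1/2·(-2.824219)+0·6.238281+1/4·(-6.886719)≈-3.133789; next y=2/5·0.824219+1/4·(-3.133789)≈-0.453760
n=3: y≈-0.453760, sp=-2, e=sp−y≈-1.546240; I≈4.692041, D=e−e_prev≈1.277979; u=1/2·(-1.546240)+0·4.692041+1/4·1.277979≈-0.453625; next y=2/5·(-0.453760)+1/4·(-0.453625)≈-0.294910
n=4: y≈-0.294910, sp=-2, e=sp−y≈-1.705090; I≈2.986951, D=e−e_prev≈-0.158849; u=1/2·(-1.705090)+0·2.986951+1/4·(-0.158849)≈-0.892257; next y=2/5·(-0.294910)+1/4·(-0.892257)≈-0.341028
n=5: y≈-0.341028, sp=-2, e=sp−y≈-1.658972; I≈1.327980, D=e−e_prev≈0.046118; u=1/2·(-1.658972)+0·1.327980+1/4·0.046118≈-0.817956; next y=2/5·(-0.341028)+1/4·(-0.817956)≈-0.340900
n=6: y≈-0.340900, sp=-3, e=sp−y≈-2.659100; I≈-1.331120, D=e−e_prev≈-1.000128; u=1/2·(-2.659100)+0·(-1.331120)+1/4·(-1.000128)≈-1.579582; next y=2/5·(-0.340900)+1/4·(-1.579582)≈-0.531256
n=7: y≈-0.531256, sp=-3, e=sp−y≈-2.468744; I≈-3.799864, D=e−e_prev≈0.190355; u=1/2·(-2.468744)+0·(-3.799864)+1/4·0.190355≈-1.186783; next y=2/5·(-0.531256)+1/4·(-1.186783)≈-0.509198
n=8: y≈-0.509198, sp=-3, e=sp−y≈-2.490802; I≈-6.290666, D=e−e_prev≈-0.022058; u=1/2·(-2.490802)+0·(-6.290666)+1/4·(-0.022058)≈-1.250915; next y=2/5·(-0.509198)+1/4·(-1.250915)≈-0.516408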